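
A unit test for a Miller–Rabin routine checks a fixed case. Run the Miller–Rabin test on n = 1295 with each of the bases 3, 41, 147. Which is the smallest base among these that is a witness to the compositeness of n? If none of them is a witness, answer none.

n − 1 = 1294 = 2^1 · 647, so s = 1 and d = 647.
Base 3: x_0 = 3^647 mod 1295 = 432. x_0 ∉ {1, 1294} and s = 1, so 3 is a Miller–Rabin witness and 1295 is composite.
Base 41: x_0 = 41^647 mod 1295 = 916. x_0 ∉ {1, 1294} and s = 1, so 41 is a Miller–Rabin witness and 1295 is composite.
Base 147: x_0 = 147^647 mod 1295 = 1183. x_0 ∉ {1, 1294} and s = 1, so 147 is a Miller–Rabin witness and 1295 is composite.
The smallest witness among the given bases is 3.

3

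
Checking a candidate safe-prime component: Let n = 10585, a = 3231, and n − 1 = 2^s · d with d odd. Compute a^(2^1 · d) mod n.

2116

n − 1 = 10584 = 2^3 · 1323, so s = 3 and d = 1323.
x_0 = 3231^1323 mod 10585 = 2801.
x_1 = 2801^2 mod 10585 = 2116.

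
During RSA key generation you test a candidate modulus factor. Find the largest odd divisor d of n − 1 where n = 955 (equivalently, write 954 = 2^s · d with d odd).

477

Halving: 954 → 477; 477 is odd.
So 954 = 2^1 · 477.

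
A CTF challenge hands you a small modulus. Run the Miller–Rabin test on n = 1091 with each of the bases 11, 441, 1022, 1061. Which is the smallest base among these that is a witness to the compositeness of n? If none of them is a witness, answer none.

none

n − 1 = 1090 = 2^1 · 545, so s = 1 and d = 545.
Base 11: x_0 = 11^545 mod 1091 = 1. x_0 = 1, so 11 is not a witness.
Base 441: x_0 = 441^545 mod 1091 = 1. x_0 = 1, so 441 is not a witness.
Base 1022: x_0 = 1022^545 mod 1091 = 1090. x_0 = 1090 ≡ −1, so 1022 is not a witness.
Base 1061: x_0 = 1061^545 mod 1091 = 1. x_0 = 1, so 1061 is not a witness.
No listed base is a witness for 1091.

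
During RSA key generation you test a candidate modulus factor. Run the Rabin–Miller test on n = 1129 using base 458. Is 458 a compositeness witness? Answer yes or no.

n − 1 = 1128 = 2^3 · 141, so s = 3 and d = 141.
Repeated squaring mod 1129: 458^1 ≡ 458, 458^2 ≡ 899, 458^4 ≡ 966, 458^8 ≡ 602, 458^16 ≡ 1124, 458^32 ≡ 25, 458^64 ≡ 625, 458^128 ≡ 1120.
141 = 128 + 8 + 4 + 1, so 458^141 ≡ 1120·602·966·458 ≡ 961 (mod 1129).
x_0 = 458^141 mod 1129 = 961.
x_0 is neither 1 nor 1128, so continue squaring.
x_1 = 961^2 mod 1129 = 1128.
x_1 ≡ −1, so 458 is not a witness.

no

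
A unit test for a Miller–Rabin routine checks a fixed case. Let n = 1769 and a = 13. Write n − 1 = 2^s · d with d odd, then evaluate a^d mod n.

352

n − 1 = 1768 = 2^3 · 221, so s = 3 and d = 221.
13^221 mod 1769 = 352.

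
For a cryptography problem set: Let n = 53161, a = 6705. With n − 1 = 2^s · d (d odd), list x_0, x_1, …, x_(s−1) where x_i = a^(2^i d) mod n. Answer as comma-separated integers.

n − 1 = 53160 = 2^3 · 6645, so s = 3 and d = 6645.
x_0 = 6705^6645 mod 53161 = 49322.
x_1 = 49322^2 mod 53161 = 12324.
x_2 = 12324^2 mod 53161 = 53160.

49322, 12324, 53160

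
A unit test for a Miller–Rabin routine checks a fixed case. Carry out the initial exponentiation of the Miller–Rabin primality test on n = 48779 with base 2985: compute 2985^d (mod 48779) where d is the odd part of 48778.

n − 1 = 48778 = 2^1 · 24389, so s = 1 and d = 24389.
2985^24389 mod 48779 = 1.

1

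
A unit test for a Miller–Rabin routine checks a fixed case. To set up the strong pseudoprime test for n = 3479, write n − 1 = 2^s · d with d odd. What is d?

Halving: 3478 → 1739; 1739 is odd.
So 3478 = 2^1 · 1739.

1739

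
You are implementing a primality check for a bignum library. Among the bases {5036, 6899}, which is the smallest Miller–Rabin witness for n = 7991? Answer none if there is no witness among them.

n − 1 = 7990 = 2^1 · 3995, so s = 1 and d = 3995.
Base 5036: x_0 = 5036^3995 mod 7991 = 1. x_0 = 1, so 5036 is not a witness.
Base 6899: x_0 = 6899^3995 mod 7991 = 3326. x_0 ∉ {1, 7990} and s = 1, so 6899 is a Miller–Rabin witness and 7991 is composite.
The smallest witness among the given bases is 6899.

6899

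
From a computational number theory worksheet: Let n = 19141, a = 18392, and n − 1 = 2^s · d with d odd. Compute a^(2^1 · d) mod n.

1

n − 1 = 19140 = 2^2 · 4785, so s = 2 and d = 4785.
x_0 = 18392^4785 mod 19141 = 1.
x_1 = 1^2 mod 19141 = 1.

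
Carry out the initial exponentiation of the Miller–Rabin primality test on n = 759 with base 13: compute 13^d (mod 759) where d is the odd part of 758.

n − 1 = 758 = 2^1 · 379, so s = 1 and d = 379.
Repeated squaring mod 759: 13^1 ≡ 13, 13^2 ≡ 169, 13^4 ≡ 478, 13^8 ≡ 25, 13^16 ≡ 625, 13^32 ≡ 499, 13^64 ≡ 49, 13^128 ≡ 124, 13^256 ≡ 196.
379 = 256 + 64 + 32 + 16 + 8 + 2 + 1, so 13^379 ≡ 196·49·499·625·25·169·13 ≡ 556 (mod 759).

556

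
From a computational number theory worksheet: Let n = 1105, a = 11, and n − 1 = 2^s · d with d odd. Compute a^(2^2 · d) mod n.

1041

n − 1 = 1104 = 2^4 · 69, so s = 4 and d = 69.
x_0 = 11^69 mod 1105 = 996.
x_1 = 996^2 mod 1105 = 831.
x_2 = 831^2 mod 1105 = 1041.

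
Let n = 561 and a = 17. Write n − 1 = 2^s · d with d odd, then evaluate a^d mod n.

527

n − 1 = 560 = 2^4 · 35, so s = 4 and d = 35.
Repeated squaring mod 561: 17^1 ≡ 17, 17^2 ≡ 289, 17^4 ≡ 493, 17^8 ≡ 136, 17^16 ≡ 544, 17^32 ≡ 289.
35 = 32 + 2 + 1, so 17^35 ≡ 289·289·17 ≡ 527 (mod 561).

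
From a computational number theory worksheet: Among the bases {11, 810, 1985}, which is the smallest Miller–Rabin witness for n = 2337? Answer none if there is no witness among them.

11

n − 1 = 2336 = 2^5 · 73, so s = 5 and d = 73.
Base 11: x_0 = 11^73 mod 2337 = 239. x_0 is neither 1 nor 2336, so continue squaring. x_1 = 239^2 mod 2337 = 1033. x_2 = 1033^2 mod 2337 = 1417. x_3 = 1417^2 mod 2337 = 406. x_4 = 406^2 mod 2337 = 1246. Reached i = s−1 = 4 without hitting −1: 11 is a Miller–Rabin witness and 2337 is composite.
Base 810: x_0 = 810^73 mod 2337 = 1665. x_0 is neither 1 nor 2336, so continue squaring. x_1 = 1665^2 mod 2337 = 543. x_2 = 543^2 mod 2337 = 387. x_3 = 387^2 mod 2337 = 201. x_4 = 201^2 mod 2337 = 672. Reached i = s−1 = 4 without hitting −1: 810 is a Miller–Rabin witness and 2337 is composite.
Base 1985: x_0 = 1985^73 mod 2337 = 1700. x_0 is neither 1 nor 2336, so continue squaring. x_1 = 1700^2 mod 2337 = 1468. x_2 = 1468^2 mod 2337 = 310. x_3 = 310^2 mod 2337 = 283. x_4 = 283^2 mod 2337 = 631. Reached i = s−1 = 4 without hitting −1: 1985 is a Miller–Rabin witness and 2337 is composite.
The smallest witness among the given bases is 11.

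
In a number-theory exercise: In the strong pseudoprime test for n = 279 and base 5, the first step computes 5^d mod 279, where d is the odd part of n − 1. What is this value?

n − 1 = 278 = 2^1 · 139, so s = 1 and d = 139.
5^139 mod 279 = 5.

5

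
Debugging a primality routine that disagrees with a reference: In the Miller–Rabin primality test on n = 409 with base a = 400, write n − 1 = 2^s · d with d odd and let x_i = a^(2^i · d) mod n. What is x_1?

1

n − 1 = 408 = 2^3 · 51, so s = 3 and d = 51.
Repeated squaring mod 409: 400^1 ≡ 400, 400^2 ≡ 81, 400^4 ≡ 17, 400^8 ≡ 289, 400^16 ≡ 85, 400^32 ≡ 272.
51 = 32 + 16 + 2 + 1, so 400^51 ≡ 272·85·81·400 ≡ 1 (mod 409).
x_0 = 1.
x_1 = 1^2 mod 409 = 1.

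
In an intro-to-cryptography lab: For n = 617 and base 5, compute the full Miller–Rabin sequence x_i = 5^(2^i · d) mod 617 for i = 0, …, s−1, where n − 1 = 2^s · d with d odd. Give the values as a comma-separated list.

478, 194, 616

n − 1 = 616 = 2^3 · 77, so s = 3 and d = 77.
x_0 = 5^77 mod 617 = 478.
x_1 = 478^2 mod 617 = 194.
x_2 = 194^2 mod 617 = 616.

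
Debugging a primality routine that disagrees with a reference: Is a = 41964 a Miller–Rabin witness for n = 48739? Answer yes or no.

yes

n − 1 = 48738 = 2^1 · 24369, so s = 1 and d = 24369.
x_0 = 41964^24369 mod 48739 = 11075.
x_0 ∉ {1, 48738} and s = 1, so 41964 is a Miller–Rabin witness and 48739 is composite.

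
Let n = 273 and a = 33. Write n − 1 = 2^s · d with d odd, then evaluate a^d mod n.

24

n − 1 = 272 = 2^4 · 17, so s = 4 and d = 17.
By repeated squaring, 33^17 ≡ 24 (mod 273).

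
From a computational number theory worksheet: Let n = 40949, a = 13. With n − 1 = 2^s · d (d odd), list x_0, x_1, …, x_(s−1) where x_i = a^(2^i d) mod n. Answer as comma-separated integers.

40948, 1

n − 1 = 40948 = 2^2 · 10237, so s = 2 and d = 10237.
x_0 = 13^10237 mod 40949 = 40948.
x_1 = 40948^2 mod 40949 = 1.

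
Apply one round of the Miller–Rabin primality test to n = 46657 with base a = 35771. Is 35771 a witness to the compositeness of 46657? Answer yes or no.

n − 1 = 46656 = 2^6 · 729, so s = 6 and d = 729.
Repeated squaring mod 46657: 35771^1 ≡ 35771, 35771^2 ≡ 42873, 35771^4 ≡ 41614, 35771^8 ≡ 3784, 35771^16 ≡ 41614, 35771^32 ≡ 3784, 35771^64 ≡ 41614, 35771^128 ≡ 3784, 35771^256 ≡ 41614, 35771^512 ≡ 3784.
729 = 512 + 128 + 64 + 16 + 8 + 1, so 35771^729 ≡ 3784·3784·41614·41614·3784·35771 ≡ 5507 (mod 46657).
x_0 = 35771^729 mod 46657 = 5507.
x_0 is neither 1 nor 46656, so continue squaring.
x_1 = 5507^2 mod 46657 = 46656.
x_1 ≡ −1, so 35771 is not a witness.

no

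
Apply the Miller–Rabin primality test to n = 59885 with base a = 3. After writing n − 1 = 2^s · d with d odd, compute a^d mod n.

n − 1 = 59884 = 2^2 · 14971, so s = 2 and d = 14971.
3^14971 mod 59885 = 4252.

4252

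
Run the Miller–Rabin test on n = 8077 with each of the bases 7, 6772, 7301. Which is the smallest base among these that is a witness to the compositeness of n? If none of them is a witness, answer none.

7

n − 1 = 8076 = 2^2 · 2019, so s = 2 and d = 2019.
Base 7: x_0 = 7^2019 mod 8077 = 4627. x_0 is neither 1 nor 8076, so continue squaring. x_1 = 4627^2 mod 8077 = 5079. Reached i = s−1 = 1 without hitting −1: 7 is a Miller–Rabin witness and 8077 is composite.
Base 6772: x_0 = 6772^2019 mod 8077 = 4996. x_0 is neither 1 nor 8076, so continue squaring. x_1 = 4996^2 mod 8077 = 2086. Reached i = s−1 = 1 without hitting −1: 6772 is a Miller–Rabin witness and 8077 is composite.
Base 7301: x_0 = 7301^2019 mod 8077 = 1052. x_0 is neither 1 nor 8076, so continue squaring. x_1 = 1052^2 mod 8077 = 155. Reached i = s−1 = 1 without hitting −1: 7301 is a Miller–Rabin witness and 8077 is composite.
The smallest witness among the given bases is 7.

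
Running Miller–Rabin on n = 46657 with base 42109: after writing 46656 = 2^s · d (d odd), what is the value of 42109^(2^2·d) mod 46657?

n − 1 = 46656 = 2^6 · 729, so s = 6 and d = 729.
Repeated squaring mod 46657: 42109^1 ≡ 42109, 42109^2 ≡ 15253, 42109^4 ≡ 22207, 42109^8 ≡ 33016, 42109^16 ≡ 8765, 42109^32 ≡ 27803, 42109^64 ≡ 40290, 42109^128 ≡ 40413, 42109^256 ≡ 28941, 42109^512 ≡ 41674.
729 = 512 + 128 + 64 + 16 + 8 + 1, so 42109^729 ≡ 41674·40413·40290·8765·33016·42109 ≡ 32115 (mod 46657).
x_0 = 32115.
x_1 = 32115^2 mod 46657 = 20240.
x_2 = 20240^2 mod 46657 = 9140.

9140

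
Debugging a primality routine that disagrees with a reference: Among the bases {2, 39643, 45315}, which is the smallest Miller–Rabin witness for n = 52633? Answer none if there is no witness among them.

none

n − 1 = 52632 = 2^3 · 6579, so s = 3 and d = 6579.
Base 2: x_0 = 2^6579 mod 52633 = 1. x_0 = 1, so 2 is not a witness.
Base 39643: x_0 = 39643^6579 mod 52633 = 1. x_0 = 1, so 39643 is not a witness.
Base 45315: x_0 = 45315^6579 mod 52633 = 1. x_0 = 1, so 45315 is not a witness.
No listed base is a witness for 52633.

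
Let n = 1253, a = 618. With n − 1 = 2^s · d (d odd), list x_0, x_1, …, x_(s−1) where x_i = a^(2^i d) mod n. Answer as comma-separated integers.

n − 1 = 1252 = 2^2 · 313, so s = 2 and d = 313.
x_0 = 618^313 mod 1253 = 1087.
x_1 = 1087^2 mod 1253 = 1243.

1087, 1243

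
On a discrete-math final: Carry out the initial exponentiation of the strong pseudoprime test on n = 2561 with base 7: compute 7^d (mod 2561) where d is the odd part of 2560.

n − 1 = 2560 = 2^9 · 5, so s = 9 and d = 5.
7^5 mod 2561 = 1441.

1441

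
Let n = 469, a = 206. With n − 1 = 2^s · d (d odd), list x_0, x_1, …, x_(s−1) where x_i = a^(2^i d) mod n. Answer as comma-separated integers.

405, 344

n − 1 = 468 = 2^2 · 117, so s = 2 and d = 117.
x_0 = 206^117 mod 469 = 405.
x_1 = 405^2 mod 469 = 344.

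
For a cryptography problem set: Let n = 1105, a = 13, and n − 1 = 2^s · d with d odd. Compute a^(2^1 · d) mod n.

n − 1 = 1104 = 2^4 · 69, so s = 4 and d = 69.
Repeated squaring mod 1105: 13^1 ≡ 13, 13^2 ≡ 169, 13^4 ≡ 936, 13^8 ≡ 936, 13^16 ≡ 936, 13^32 ≡ 936, 13^64 ≡ 936.
69 = 64 + 4 + 1, so 13^69 ≡ 936·936·13 ≡ 13 (mod 1105).
x_0 = 13.
x_1 = 13^2 mod 1105 = 169.

169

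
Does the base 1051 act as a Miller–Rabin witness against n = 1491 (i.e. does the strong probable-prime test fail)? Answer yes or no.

n − 1 = 1490 = 2^1 · 745, so s = 1 and d = 745.
x_0 = 1051^745 mod 1491 = 1.
x_0 = 1, so 1051 is not a witness.

no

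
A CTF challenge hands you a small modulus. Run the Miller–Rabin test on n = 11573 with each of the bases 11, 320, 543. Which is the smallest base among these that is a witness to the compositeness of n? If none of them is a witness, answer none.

11

n − 1 = 11572 = 2^2 · 2893, so s = 2 and d = 2893.
Base 11: x_0 = 11^2893 mod 11573 = 1519. x_0 is neither 1 nor 11572, so continue squaring. x_1 = 1519^2 mod 11573 = 4334. Reached i = s−1 = 1 without hitting −1: 11 is a Miller–Rabin witness and 11573 is composite.
Base 320: x_0 = 320^2893 mod 11573 = 4735. x_0 is neither 1 nor 11572, so continue squaring. x_1 = 4735^2 mod 11573 = 3324. Reached i = s−1 = 1 without hitting −1: 320 is a Miller–Rabin witness and 11573 is composite.
Base 543: x_0 = 543^2893 mod 11573 = 9083. x_0 is neither 1 nor 11572, so continue squaring. x_1 = 9083^2 mod 11573 = 8545. Reached i = s−1 = 1 without hitting −1: 543 is a Miller–Rabin witness and 11573 is composite.
The smallest witness among the given bases is 11.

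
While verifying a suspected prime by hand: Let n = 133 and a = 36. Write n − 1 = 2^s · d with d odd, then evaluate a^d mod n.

n − 1 = 132 = 2^2 · 33, so s = 2 and d = 33.
36^33 mod 133 = 64.

64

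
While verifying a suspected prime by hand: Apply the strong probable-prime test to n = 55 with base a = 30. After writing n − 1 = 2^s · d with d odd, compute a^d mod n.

n − 1 = 54 = 2^1 · 27, so s = 1 and d = 27.
Repeated squaring mod 55: 30^1 ≡ 30, 30^2 ≡ 20, 30^4 ≡ 15, 30^8 ≡ 5, 30^16 ≡ 25.
27 = 16 + 8 + 2 + 1, so 30^27 ≡ 25·5·20·30 ≡ 35 (mod 55).

35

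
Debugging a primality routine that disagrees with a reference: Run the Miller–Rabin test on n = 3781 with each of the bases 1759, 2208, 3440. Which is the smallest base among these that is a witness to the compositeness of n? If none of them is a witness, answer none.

n − 1 = 3780 = 2^2 · 945, so s = 2 and d = 945.
Base 1759: x_0 = 1759^945 mod 3781 = 3763. x_0 is neither 1 nor 3780, so continue squaring. x_1 = 3763^2 mod 3781 = 324. Reached i = s−1 = 1 without hitting −1: 1759 is a Miller–Rabin witness and 3781 is composite.
Base 2208: x_0 = 2208^945 mod 3781 = 2984. x_0 is neither 1 nor 3780, so continue squaring. x_1 = 2984^2 mod 3781 = 1. x_1 = 1 but x_0 ≠ ±1, a nontrivial square root of 1 — 2208 is a witness and 3781 is composite.
Base 3440: x_0 = 3440^945 mod 3781 = 2129. x_0 is neither 1 nor 3780, so continue squaring. x_1 = 2129^2 mod 3781 = 3003. Reached i = s−1 = 1 without hitting −1: 3440 is a Miller–Rabin witness and 3781 is composite.
The smallest witness among the given bases is 1759.

1759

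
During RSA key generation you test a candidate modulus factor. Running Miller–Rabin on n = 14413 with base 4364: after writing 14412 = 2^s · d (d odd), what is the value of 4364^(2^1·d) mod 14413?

n − 1 = 14412 = 2^2 · 3603, so s = 2 and d = 3603.
By repeated squaring, 4364^3603 ≡ 2127 (mod 14413).
x_0 = 2127.
x_1 = 2127^2 mod 14413 = 12860.

12860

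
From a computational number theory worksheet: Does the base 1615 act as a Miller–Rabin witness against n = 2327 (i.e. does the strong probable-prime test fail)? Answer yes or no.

yes

n − 1 = 2326 = 2^1 · 1163, so s = 1 and d = 1163.
Repeated squaring mod 2327: 1615^1 ≡ 1615, 1615^2 ≡ 1985, 1615^4 ≡ 614, 1615^8 ≡ 22, 1615^16 ≡ 484, 1615^32 ≡ 1556, 1615^64 ≡ 1056, 1615^128 ≡ 503, 1615^256 ≡ 1693, 1615^512 ≡ 1712, 1615^1024 ≡ 1251.
1163 = 1024 + 128 + 8 + 2 + 1, so 1615^1163 ≡ 1251·503·22·1985·1615 ≡ 516 (mod 2327).
x_0 = 1615^1163 mod 2327 = 516.
x_0 ∉ {1, 2326} and s = 1, so 1615 is a Miller–Rabin witness and 2327 is composite.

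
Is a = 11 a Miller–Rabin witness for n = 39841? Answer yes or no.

n − 1 = 39840 = 2^5 · 1245, so s = 5 and d = 1245.
Repeated squaring mod 39841: 11^1 ≡ 11, 11^2 ≡ 121, 11^4 ≡ 14641, 11^8 ≡ 14301, 11^16 ≡ 14748, 11^32 ≡ 11485, 11^64 ≡ 31515, 11^128 ≡ 38777, 11^256 ≡ 16548, 11^512 ≡ 9111, 11^1024 ≡ 21518.
1245 = 1024 + 128 + 64 + 16 + 8 + 4 + 1, so 11^1245 ≡ 21518·38777·31515·14748·14301·14641·11 ≡ 6532 (mod 39841).
x_0 = 11^1245 mod 39841 = 6532.
x_0 is neither 1 nor 39840, so continue squaring.
x_1 = 6532^2 mod 39841 = 37154.
x_2 = 37154^2 mod 39841 = 8748.
x_3 = 8748^2 mod 39841 = 32784.
x_4 = 32784^2 mod 39841 = 39840.
x_4 ≡ −1, so 11 is not a witness.

no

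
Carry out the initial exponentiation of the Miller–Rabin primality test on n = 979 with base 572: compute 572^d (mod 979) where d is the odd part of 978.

286

n − 1 = 978 = 2^1 · 489, so s = 1 and d = 489.
572^489 mod 979 = 286.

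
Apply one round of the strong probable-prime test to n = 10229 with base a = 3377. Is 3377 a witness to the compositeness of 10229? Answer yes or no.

yes

n − 1 = 10228 = 2^2 · 2557, so s = 2 and d = 2557.
x_0 = 3377^2557 mod 10229 = 9365.
x_0 is neither 1 nor 10228, so continue squaring.
x_1 = 9365^2 mod 10229 = 10008.
Reached i = s−1 = 1 without hitting −1: 3377 is a Miller–Rabin witness and 10229 is composite.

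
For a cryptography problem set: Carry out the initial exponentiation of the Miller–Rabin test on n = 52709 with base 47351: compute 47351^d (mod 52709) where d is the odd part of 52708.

n − 1 = 52708 = 2^2 · 13177, so s = 2 and d = 13177.
47351^13177 mod 52709 = 52708.

52708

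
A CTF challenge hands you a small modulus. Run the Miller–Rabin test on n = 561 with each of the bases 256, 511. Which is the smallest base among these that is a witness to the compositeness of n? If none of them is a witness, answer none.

none

n − 1 = 560 = 2^4 · 35, so s = 4 and d = 35.
Base 256: x_0 = 256^35 mod 561 = 1. x_0 = 1, so 256 is not a witness.
Base 511: x_0 = 511^35 mod 561 = 1. x_0 = 1, so 511 is not a witness.
No listed base is a witness for 561.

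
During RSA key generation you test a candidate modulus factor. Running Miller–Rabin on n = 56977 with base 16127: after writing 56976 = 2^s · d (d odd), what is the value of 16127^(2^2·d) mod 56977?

n − 1 = 56976 = 2^4 · 3561, so s = 4 and d = 3561.
x_0 = 16127^3561 mod 56977 = 6769.
x_1 = 6769^2 mod 56977 = 9853.
x_2 = 9853^2 mod 56977 = 49778.

49778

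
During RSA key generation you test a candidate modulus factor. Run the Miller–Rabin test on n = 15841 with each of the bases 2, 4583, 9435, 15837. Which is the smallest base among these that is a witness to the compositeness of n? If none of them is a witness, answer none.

n − 1 = 15840 = 2^5 · 495, so s = 5 and d = 495.
Base 2: x_0 = 2^495 mod 15841 = 1. x_0 = 1, so 2 is not a witness.
Base 4583: x_0 = 4583^495 mod 15841 = 15840. x_0 = 15840 ≡ −1, so 4583 is not a witness.
Base 9435: x_0 = 9435^495 mod 15841 = 15840. x_0 = 15840 ≡ −1, so 9435 is not a witness.
Base 15837: x_0 = 15837^495 mod 15841 = 15840. x_0 = 15840 ≡ −1, so 15837 is not a witness.
No listed base is a witness for 15841.

none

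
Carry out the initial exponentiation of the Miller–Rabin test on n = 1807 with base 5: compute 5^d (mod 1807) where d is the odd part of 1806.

n − 1 = 1806 = 2^1 · 903, so s = 1 and d = 903.
Repeated squaring mod 1807: 5^1 ≡ 5, 5^2 ≡ 25, 5^4 ≡ 625, 5^8 ≡ 313, 5^16 ≡ 391, 5^32 ≡ 1093, 5^64 ≡ 222, 5^128 ≡ 495, 5^256 ≡ 1080, 5^512 ≡ 885.
903 = 512 + 256 + 128 + 4 + 2 + 1, so 5^903 ≡ 885·1080·495·625·25·5 ≡ 1308 (mod 1807).

1308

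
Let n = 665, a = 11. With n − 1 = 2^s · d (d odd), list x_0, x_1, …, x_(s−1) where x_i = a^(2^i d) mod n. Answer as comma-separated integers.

121, 11, 121

n − 1 = 664 = 2^3 · 83, so s = 3 and d = 83.
x_0 = 11^83 mod 665 = 121.
x_1 = 121^2 mod 665 = 11.
x_2 = 11^2 mod 665 = 121.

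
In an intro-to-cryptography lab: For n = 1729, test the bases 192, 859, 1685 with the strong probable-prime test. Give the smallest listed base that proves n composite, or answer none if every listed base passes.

n − 1 = 1728 = 2^6 · 27, so s = 6 and d = 27.
Base 192: x_0 = 192^27 mod 1729 = 1728. x_0 = 1728 ≡ −1, so 192 is not a witness.
Base 859: x_0 = 859^27 mod 1729 = 1483. x_0 is neither 1 nor 1728, so continue squaring. x_1 = 1483^2 mod 1729 = 1. x_1 = 1 but x_0 ≠ ±1, a nontrivial square root of 1 — 859 is a witness and 1729 is composite.
Base 1685: x_0 = 1685^27 mod 1729 = 265. x_0 is neither 1 nor 1728, so continue squaring. x_1 = 265^2 mod 1729 = 1065. x_2 = 1065^2 mod 1729 = 1. x_2 = 1 but x_1 ≠ ±1, a nontrivial square root of 1 — 1685 is a witness and 1729 is composite.
The smallest witness among the given bases is 859.

859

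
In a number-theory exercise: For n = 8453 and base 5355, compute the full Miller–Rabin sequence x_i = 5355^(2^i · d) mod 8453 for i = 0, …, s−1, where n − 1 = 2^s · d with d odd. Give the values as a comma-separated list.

n − 1 = 8452 = 2^2 · 2113, so s = 2 and d = 2113.
x_0 = 5355^2113 mod 8453 = 4865.
x_1 = 4865^2 mod 8453 = 8278.

4865, 8278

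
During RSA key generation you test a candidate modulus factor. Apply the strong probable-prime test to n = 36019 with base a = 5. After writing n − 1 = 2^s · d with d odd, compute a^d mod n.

n − 1 = 36018 = 2^1 · 18009, so s = 1 and d = 18009.
5^18009 mod 36019 = 859.

859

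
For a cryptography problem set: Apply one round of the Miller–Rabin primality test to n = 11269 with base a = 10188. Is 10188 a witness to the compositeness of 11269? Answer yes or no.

yes

n − 1 = 11268 = 2^2 · 2817, so s = 2 and d = 2817.
x_0 = 10188^2817 mod 11269 = 5320.
x_0 is neither 1 nor 11268, so continue squaring.
x_1 = 5320^2 mod 11269 = 5941.
Reached i = s−1 = 1 without hitting −1: 10188 is a Miller–Rabin witness and 11269 is composite.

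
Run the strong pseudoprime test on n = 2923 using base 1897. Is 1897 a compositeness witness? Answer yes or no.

no

n − 1 = 2922 = 2^1 · 1461, so s = 1 and d = 1461.
x_0 = 1897^1461 mod 2923 = 1.
x_0 = 1, so 1897 is not a witness.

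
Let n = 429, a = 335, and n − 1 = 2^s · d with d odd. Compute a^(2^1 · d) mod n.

n − 1 = 428 = 2^2 · 107, so s = 2 and d = 107.
x_0 = 335^107 mod 429 = 212.
x_1 = 212^2 mod 429 = 328.

328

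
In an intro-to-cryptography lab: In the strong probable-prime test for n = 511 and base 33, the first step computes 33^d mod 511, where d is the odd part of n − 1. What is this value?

125

n − 1 = 510 = 2^1 · 255, so s = 1 and d = 255.
33^255 mod 511 = 125.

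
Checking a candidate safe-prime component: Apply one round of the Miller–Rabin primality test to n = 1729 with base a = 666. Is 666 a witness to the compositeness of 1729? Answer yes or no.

n − 1 = 1728 = 2^6 · 27, so s = 6 and d = 27.
Repeated squaring mod 1729: 666^1 ≡ 666, 666^2 ≡ 932, 666^4 ≡ 666, 666^8 ≡ 932, 666^16 ≡ 666.
27 = 16 + 8 + 2 + 1, so 666^27 ≡ 666·932·932·666 ≡ 1 (mod 1729).
x_0 = 666^27 mod 1729 = 1.
x_0 = 1, so 666 is not a witness.

no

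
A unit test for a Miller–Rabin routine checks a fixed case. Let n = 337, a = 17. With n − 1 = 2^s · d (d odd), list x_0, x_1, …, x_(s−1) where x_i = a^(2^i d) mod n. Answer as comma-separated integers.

146, 85, 148, 336

n − 1 = 336 = 2^4 · 21, so s = 4 and d = 21.
x_0 = 17^21 mod 337 = 146.
x_1 = 146^2 mod 337 = 85.
x_2 = 85^2 mod 337 = 148.
x_3 = 148^2 mod 337 = 336.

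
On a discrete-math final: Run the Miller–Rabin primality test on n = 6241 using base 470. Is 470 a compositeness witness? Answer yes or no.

no

n − 1 = 6240 = 2^5 · 195, so s = 5 and d = 195.
x_0 = 470^195 mod 6241 = 6240.
x_0 = 6240 ≡ −1, so 470 is not a witness.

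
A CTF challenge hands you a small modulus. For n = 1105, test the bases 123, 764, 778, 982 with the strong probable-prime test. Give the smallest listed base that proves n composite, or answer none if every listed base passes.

n − 1 = 1104 = 2^4 · 69, so s = 4 and d = 69.
Base 123: x_0 = 123^69 mod 1105 = 1058. x_0 is neither 1 nor 1104, so continue squaring. x_1 = 1058^2 mod 1105 = 1104. x_1 ≡ −1, so 123 is not a witness.
Base 764: x_0 = 764^69 mod 1105 = 1104. x_0 = 1104 ≡ −1, so 764 is not a witness.
Base 778: x_0 = 778^69 mod 1105 = 268. x_0 is neither 1 nor 1104, so continue squaring. x_1 = 268^2 mod 1105 = 1104. x_1 ≡ −1, so 778 is not a witness.
Base 982: x_0 = 982^69 mod 1105 = 47. x_0 is neither 1 nor 1104, so continue squaring. x_1 = 47^2 mod 1105 = 1104. x_1 ≡ −1, so 982 is not a witness.
No listed base is a witness for 1105.

none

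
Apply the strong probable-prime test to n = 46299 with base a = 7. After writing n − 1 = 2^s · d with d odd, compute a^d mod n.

n − 1 = 46298 = 2^1 · 23149, so s = 1 and d = 23149.
7^23149 mod 46299 = 15496.

15496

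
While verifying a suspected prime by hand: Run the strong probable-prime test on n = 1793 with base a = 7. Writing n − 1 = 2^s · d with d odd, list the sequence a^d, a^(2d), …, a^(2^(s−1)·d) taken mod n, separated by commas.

n − 1 = 1792 = 2^8 · 7, so s = 8 and d = 7.
x_0 = 7^7 mod 1793 = 556.
x_1 = 556^2 mod 1793 = 740.
x_2 = 740^2 mod 1793 = 735.
x_3 = 735^2 mod 1793 = 532.
x_4 = 532^2 mod 1793 = 1523.
x_5 = 1523^2 mod 1793 = 1180.
x_6 = 1180^2 mod 1793 = 1032.
x_7 = 1032^2 mod 1793 = 1775.

556, 740, 735, 532, 1523, 1180, 1032, 1775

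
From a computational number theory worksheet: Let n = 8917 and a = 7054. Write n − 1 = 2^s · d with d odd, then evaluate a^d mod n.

8391

n − 1 = 8916 = 2^2 · 2229, so s = 2 and d = 2229.
7054^2229 mod 8917 = 8391.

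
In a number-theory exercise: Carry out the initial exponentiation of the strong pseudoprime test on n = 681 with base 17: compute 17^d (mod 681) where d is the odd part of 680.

611

n − 1 = 680 = 2^3 · 85, so s = 3 and d = 85.
17^85 mod 681 = 611.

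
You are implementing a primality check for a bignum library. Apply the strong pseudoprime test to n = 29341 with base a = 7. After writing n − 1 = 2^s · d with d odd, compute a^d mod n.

23496

n − 1 = 29340 = 2^2 · 7335, so s = 2 and d = 7335.
7^7335 mod 29341 = 23496.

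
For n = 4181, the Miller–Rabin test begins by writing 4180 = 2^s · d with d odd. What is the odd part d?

Halving: 4180 → 2090 → 1045; 1045 is odd.
So 4180 = 2^2 · 1045.

1045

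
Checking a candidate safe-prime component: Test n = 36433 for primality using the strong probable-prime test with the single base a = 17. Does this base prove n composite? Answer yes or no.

n − 1 = 36432 = 2^4 · 2277, so s = 4 and d = 2277.
x_0 = 17^2277 mod 36433 = 11046.
x_0 is neither 1 nor 36432, so continue squaring.
x_1 = 11046^2 mod 36433 = 36432.
x_1 ≡ −1, so 17 is not a witness.

no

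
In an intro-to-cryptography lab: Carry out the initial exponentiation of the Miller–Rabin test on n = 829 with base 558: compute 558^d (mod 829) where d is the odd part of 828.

n − 1 = 828 = 2^2 · 207, so s = 2 and d = 207.
558^207 mod 829 = 1.

1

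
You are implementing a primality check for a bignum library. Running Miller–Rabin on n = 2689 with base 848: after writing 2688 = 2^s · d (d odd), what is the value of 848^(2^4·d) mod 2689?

1816

n − 1 = 2688 = 2^7 · 21, so s = 7 and d = 21.
x_0 = 848^21 mod 2689 = 1413.
x_1 = 1413^2 mod 2689 = 1331.
x_2 = 1331^2 mod 2689 = 2199.
x_3 = 2199^2 mod 2689 = 779.
x_4 = 779^2 mod 2689 = 1816.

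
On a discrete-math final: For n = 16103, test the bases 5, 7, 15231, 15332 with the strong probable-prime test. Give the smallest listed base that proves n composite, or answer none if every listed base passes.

n − 1 = 16102 = 2^1 · 8051, so s = 1 and d = 8051.
Base 5: x_0 = 5^8051 mod 16103 = 16102. x_0 = 16102 ≡ −1, so 5 is not a witness.
Base 7: x_0 = 7^8051 mod 16103 = 1. x_0 = 1, so 7 is not a witness.
Base 15231: x_0 = 15231^8051 mod 16103 = 16102. x_0 = 16102 ≡ −1, so 15231 is not a witness.
Base 15332: x_0 = 15332^8051 mod 16103 = 16102. x_0 = 16102 ≡ −1, so 15332 is not a witness.
No listed base is a witness for 16103.

none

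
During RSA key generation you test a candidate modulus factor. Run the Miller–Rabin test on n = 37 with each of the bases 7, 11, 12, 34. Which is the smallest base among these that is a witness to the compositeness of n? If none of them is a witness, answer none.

none

n − 1 = 36 = 2^2 · 9, so s = 2 and d = 9.
Base 7: x_0 = 7^9 mod 37 = 1. x_0 = 1, so 7 is not a witness.
Base 11: x_0 = 11^9 mod 37 = 36. x_0 = 36 ≡ −1, so 11 is not a witness.
Base 12: x_0 = 12^9 mod 37 = 1. x_0 = 1, so 12 is not a witness.
Base 34: x_0 = 34^9 mod 37 = 1. x_0 = 1, so 34 is not a witness.
No listed base is a witness for 37.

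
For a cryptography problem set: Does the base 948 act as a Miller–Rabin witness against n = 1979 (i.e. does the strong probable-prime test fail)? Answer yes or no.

no

n − 1 = 1978 = 2^1 · 989, so s = 1 and d = 989.
x_0 = 948^989 mod 1979 = 1978.
x_0 = 1978 ≡ −1, so 948 is not a witness.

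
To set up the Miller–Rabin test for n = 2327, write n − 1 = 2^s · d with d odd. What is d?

Halving: 2326 → 1163; 1163 is odd.
So 2326 = 2^1 · 1163.

1163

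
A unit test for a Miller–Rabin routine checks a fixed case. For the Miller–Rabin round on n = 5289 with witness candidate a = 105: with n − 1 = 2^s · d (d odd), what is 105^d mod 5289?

2196

n − 1 = 5288 = 2^3 · 661, so s = 3 and d = 661.
Repeated squaring mod 5289: 105^1 ≡ 105, 105^2 ≡ 447, 105^4 ≡ 4116, 105^8 ≡ 789, 105^16 ≡ 3708, 105^32 ≡ 3153, 105^64 ≡ 3378, 105^128 ≡ 2511, 105^256 ≡ 633, 105^512 ≡ 4014.
661 = 512 + 128 + 16 + 4 + 1, so 105^661 ≡ 4014·2511·3708·4116·105 ≡ 2196 (mod 5289).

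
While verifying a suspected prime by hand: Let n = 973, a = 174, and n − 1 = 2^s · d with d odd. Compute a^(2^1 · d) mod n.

897

n − 1 = 972 = 2^2 · 243, so s = 2 and d = 243.
By repeated squaring, 174^243 ≡ 608 (mod 973).
x_0 = 608.
x_1 = 608^2 mod 973 = 897.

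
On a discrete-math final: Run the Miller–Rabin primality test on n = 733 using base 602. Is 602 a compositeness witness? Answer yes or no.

no

n − 1 = 732 = 2^2 · 183, so s = 2 and d = 183.
By repeated squaring, 602^183 ≡ 353 (mod 733).
x_0 = 602^183 mod 733 = 353.
x_0 is neither 1 nor 732, so continue squaring.
x_1 = 353^2 mod 733 = 732.
x_1 ≡ −1, so 602 is not a witness.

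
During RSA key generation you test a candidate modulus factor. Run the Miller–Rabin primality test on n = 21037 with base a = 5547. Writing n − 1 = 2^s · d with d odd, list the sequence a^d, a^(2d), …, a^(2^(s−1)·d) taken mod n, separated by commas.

15762, 14711

n − 1 = 21036 = 2^2 · 5259, so s = 2 and d = 5259.
x_0 = 5547^5259 mod 21037 = 15762.
x_1 = 15762^2 mod 21037 = 14711.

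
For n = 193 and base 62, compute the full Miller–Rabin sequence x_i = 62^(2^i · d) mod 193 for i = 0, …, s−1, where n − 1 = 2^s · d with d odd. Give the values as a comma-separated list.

166, 150, 112, 192, 1, 1

n − 1 = 192 = 2^6 · 3, so s = 6 and d = 3.
x_0 = 62^3 mod 193 = 166.
x_1 = 166^2 mod 193 = 150.
x_2 = 150^2 mod 193 = 112.
x_3 = 112^2 mod 193 = 192.
x_4 = 192^2 mod 193 = 1.
x_5 = 1^2 mod 193 = 1.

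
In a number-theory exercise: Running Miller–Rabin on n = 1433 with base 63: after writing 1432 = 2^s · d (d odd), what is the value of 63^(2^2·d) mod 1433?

n − 1 = 1432 = 2^3 · 179, so s = 3 and d = 179.
x_0 = 63^179 mod 1433 = 507.
x_1 = 507^2 mod 1433 = 542.
x_2 = 542^2 mod 1433 = 1432.

1432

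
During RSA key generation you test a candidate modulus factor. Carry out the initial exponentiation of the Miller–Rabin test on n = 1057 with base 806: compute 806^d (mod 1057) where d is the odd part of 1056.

n − 1 = 1056 = 2^5 · 33, so s = 5 and d = 33.
806^33 mod 1057 = 897.

897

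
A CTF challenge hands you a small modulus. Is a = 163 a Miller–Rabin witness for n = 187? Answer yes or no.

n − 1 = 186 = 2^1 · 93, so s = 1 and d = 93.
x_0 = 163^93 mod 187 = 113.
x_0 ∉ {1, 186} and s = 1, so 163 is a Miller–Rabin witness and 187 is composite.

yes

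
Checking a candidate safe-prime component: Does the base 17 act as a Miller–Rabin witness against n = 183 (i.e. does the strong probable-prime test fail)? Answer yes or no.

n − 1 = 182 = 2^1 · 91, so s = 1 and d = 91.
Repeated squaring mod 183: 17^1 ≡ 17, 17^2 ≡ 106, 17^4 ≡ 73, 17^8 ≡ 22, 17^16 ≡ 118, 17^32 ≡ 16, 17^64 ≡ 73.
91 = 64 + 16 + 8 + 2 + 1, so 17^91 ≡ 73·118·22·106·17 ≡ 44 (mod 183).
x_0 = 17^91 mod 183 = 44.
x_0 ∉ {1, 182} and s = 1, so 17 is a Miller–Rabin witness and 183 is composite.

yes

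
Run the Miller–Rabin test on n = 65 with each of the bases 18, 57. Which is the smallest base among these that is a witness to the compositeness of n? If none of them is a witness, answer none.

n − 1 = 64 = 2^6 · 1, so s = 6 and d = 1.
Base 18: x_0 = 18^1 mod 65 = 18. x_0 is neither 1 nor 64, so continue squaring. x_1 = 18^2 mod 65 = 64. x_1 ≡ −1, so 18 is not a witness.
Base 57: x_0 = 57^1 mod 65 = 57. x_0 is neither 1 nor 64, so continue squaring. x_1 = 57^2 mod 65 = 64. x_1 ≡ −1, so 57 is not a witness.
No listed base is a witness for 65.

none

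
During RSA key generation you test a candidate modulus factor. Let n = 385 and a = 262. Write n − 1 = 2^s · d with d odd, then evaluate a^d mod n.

223

n − 1 = 384 = 2^7 · 3, so s = 7 and d = 3.
262^3 mod 385 = 223.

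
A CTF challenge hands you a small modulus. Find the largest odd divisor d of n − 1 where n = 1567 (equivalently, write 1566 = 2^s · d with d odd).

783

Halving: 1566 → 783; 783 is odd.
So 1566 = 2^1 · 783.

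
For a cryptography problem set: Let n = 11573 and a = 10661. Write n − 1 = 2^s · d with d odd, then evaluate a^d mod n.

n − 1 = 11572 = 2^2 · 2893, so s = 2 and d = 2893.
10661^2893 mod 11573 = 1377.

1377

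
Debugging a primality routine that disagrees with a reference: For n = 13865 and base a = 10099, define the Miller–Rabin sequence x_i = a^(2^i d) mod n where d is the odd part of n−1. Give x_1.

n − 1 = 13864 = 2^3 · 1733, so s = 3 and d = 1733.
x_0 = 10099^1733 mod 13865 = 1574.
x_1 = 1574^2 mod 13865 = 9506.

9506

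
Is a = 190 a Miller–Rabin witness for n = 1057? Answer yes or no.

n − 1 = 1056 = 2^5 · 33, so s = 5 and d = 33.
By repeated squaring, 190^33 ≡ 1016 (mod 1057).
x_0 = 190^33 mod 1057 = 1016.
x_0 is neither 1 nor 1056, so continue squaring.
x_1 = 1016^2 mod 1057 = 624.
x_2 = 624^2 mod 1057 = 400.
x_3 = 400^2 mod 1057 = 393.
x_4 = 393^2 mod 1057 = 127.
Reached i = s−1 = 4 without hitting −1: 190 is a Miller–Rabin witness and 1057 is composite.

yes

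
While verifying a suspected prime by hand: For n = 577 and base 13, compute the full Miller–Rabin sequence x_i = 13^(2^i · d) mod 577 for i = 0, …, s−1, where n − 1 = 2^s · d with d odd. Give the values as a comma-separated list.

n − 1 = 576 = 2^6 · 9, so s = 6 and d = 9.
x_0 = 13^9 mod 577 = 436.
x_1 = 436^2 mod 577 = 263.
x_2 = 263^2 mod 577 = 506.
x_3 = 506^2 mod 577 = 425.
x_4 = 425^2 mod 577 = 24.
x_5 = 24^2 mod 577 = 576.

436, 263, 506, 425, 24, 576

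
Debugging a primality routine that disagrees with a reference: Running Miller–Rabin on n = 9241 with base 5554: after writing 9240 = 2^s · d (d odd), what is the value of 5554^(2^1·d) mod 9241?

1829

n − 1 = 9240 = 2^3 · 1155, so s = 3 and d = 1155.
Repeated squaring mod 9241: 5554^1 ≡ 5554, 5554^2 ≡ 458, 5554^4 ≡ 6462, 5554^8 ≡ 6606, 5554^16 ≡ 3234, 5554^32 ≡ 7185, 5554^64 ≡ 3999, 5554^128 ≡ 5071, 5554^256 ≡ 6579, 5554^512 ≡ 7638, 5554^1024 ≡ 611.
1155 = 1024 + 128 + 2 + 1, so 5554^1155 ≡ 611·5071·458·5554 ≡ 4799 (mod 9241).
x_0 = 4799.
x_1 = 4799^2 mod 9241 = 1829.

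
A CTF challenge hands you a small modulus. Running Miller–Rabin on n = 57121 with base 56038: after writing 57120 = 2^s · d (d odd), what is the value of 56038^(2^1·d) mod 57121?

n − 1 = 57120 = 2^5 · 1785, so s = 5 and d = 1785.
By repeated squaring, 56038^1785 ≡ 7408 (mod 57121).
x_0 = 7408.
x_1 = 7408^2 mod 57121 = 42304.

42304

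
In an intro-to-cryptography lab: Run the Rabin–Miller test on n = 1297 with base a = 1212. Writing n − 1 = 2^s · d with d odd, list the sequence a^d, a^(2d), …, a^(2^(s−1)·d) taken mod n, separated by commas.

6, 36, 1296, 1

n − 1 = 1296 = 2^4 · 81, so s = 4 and d = 81.
x_0 = 1212^81 mod 1297 = 6.
x_1 = 6^2 mod 1297 = 36.
x_2 = 36^2 mod 1297 = 1296.
x_3 = 1296^2 mod 1297 = 1.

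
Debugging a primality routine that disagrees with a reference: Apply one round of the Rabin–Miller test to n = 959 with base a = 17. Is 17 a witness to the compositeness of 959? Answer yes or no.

yes

n − 1 = 958 = 2^1 · 479, so s = 1 and d = 479.
x_0 = 17^479 mod 959 = 803.
x_0 ∉ {1, 958} and s = 1, so 17 is a Miller–Rabin witness and 959 is composite.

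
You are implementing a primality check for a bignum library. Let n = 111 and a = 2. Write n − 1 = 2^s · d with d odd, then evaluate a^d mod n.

n − 1 = 110 = 2^1 · 55, so s = 1 and d = 55.
Repeated squaring mod 111: 2^1 ≡ 2, 2^2 ≡ 4, 2^4 ≡ 16, 2^8 ≡ 34, 2^16 ≡ 46, 2^32 ≡ 7.
55 = 32 + 16 + 4 + 2 + 1, so 2^55 ≡ 7·46·16·4·2 ≡ 35 (mod 111).

35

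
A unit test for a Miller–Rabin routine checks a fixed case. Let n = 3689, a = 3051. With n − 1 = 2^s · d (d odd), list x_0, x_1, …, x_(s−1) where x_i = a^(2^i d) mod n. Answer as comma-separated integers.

n − 1 = 3688 = 2^3 · 461, so s = 3 and d = 461.
x_0 = 3051^461 mod 3689 = 468.
x_1 = 468^2 mod 3689 = 1373.
x_2 = 1373^2 mod 3689 = 50.

468, 1373, 50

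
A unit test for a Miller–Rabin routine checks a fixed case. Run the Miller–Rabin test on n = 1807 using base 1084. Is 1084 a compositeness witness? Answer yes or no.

yes

n − 1 = 1806 = 2^1 · 903, so s = 1 and d = 903.
x_0 = 1084^903 mod 1807 = 1568.
x_0 ∉ {1, 1806} and s = 1, so 1084 is a Miller–Rabin witness and 1807 is composite.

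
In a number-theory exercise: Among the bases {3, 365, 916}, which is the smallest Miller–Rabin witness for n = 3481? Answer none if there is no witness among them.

n − 1 = 3480 = 2^3 · 435, so s = 3 and d = 435.
Base 3: x_0 = 3^435 mod 3481 = 2479. x_0 is neither 1 nor 3480, so continue squaring. x_1 = 2479^2 mod 3481 = 1476. x_2 = 1476^2 mod 3481 = 2951. Reached i = s−1 = 2 without hitting −1: 3 is a Miller–Rabin witness and 3481 is composite.
Base 365: x_0 = 365^435 mod 3481 = 3421. x_0 is neither 1 nor 3480, so continue squaring. x_1 = 3421^2 mod 3481 = 119. x_2 = 119^2 mod 3481 = 237. Reached i = s−1 = 2 without hitting −1: 365 is a Miller–Rabin witness and 3481 is composite.
Base 916: x_0 = 916^435 mod 3481 = 412. x_0 is neither 1 nor 3480, so continue squaring. x_1 = 412^2 mod 3481 = 2656. x_2 = 2656^2 mod 3481 = 1830. Reached i = s−1 = 2 without hitting −1: 916 is a Miller–Rabin witness and 3481 is composite.
The smallest witness among the given bases is 3.

3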